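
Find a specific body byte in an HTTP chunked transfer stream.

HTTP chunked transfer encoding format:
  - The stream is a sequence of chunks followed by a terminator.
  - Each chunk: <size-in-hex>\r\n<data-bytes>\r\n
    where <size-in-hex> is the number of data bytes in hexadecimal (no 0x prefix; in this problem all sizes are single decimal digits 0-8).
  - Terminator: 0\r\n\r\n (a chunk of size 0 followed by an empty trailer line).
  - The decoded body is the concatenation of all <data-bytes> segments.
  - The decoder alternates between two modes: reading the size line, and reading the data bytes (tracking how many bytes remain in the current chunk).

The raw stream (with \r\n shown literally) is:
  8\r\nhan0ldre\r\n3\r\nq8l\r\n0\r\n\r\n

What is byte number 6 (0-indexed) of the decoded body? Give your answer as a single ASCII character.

Chunk 1: stream[0..1]='8' size=0x8=8, data at stream[3..11]='han0ldre' -> body[0..8], body so far='han0ldre'
Chunk 2: stream[13..14]='3' size=0x3=3, data at stream[16..19]='q8l' -> body[8..11], body so far='han0ldreq8l'
Chunk 3: stream[21..22]='0' size=0 (terminator). Final body='han0ldreq8l' (11 bytes)
Body byte 6 = 'r'

Answer: r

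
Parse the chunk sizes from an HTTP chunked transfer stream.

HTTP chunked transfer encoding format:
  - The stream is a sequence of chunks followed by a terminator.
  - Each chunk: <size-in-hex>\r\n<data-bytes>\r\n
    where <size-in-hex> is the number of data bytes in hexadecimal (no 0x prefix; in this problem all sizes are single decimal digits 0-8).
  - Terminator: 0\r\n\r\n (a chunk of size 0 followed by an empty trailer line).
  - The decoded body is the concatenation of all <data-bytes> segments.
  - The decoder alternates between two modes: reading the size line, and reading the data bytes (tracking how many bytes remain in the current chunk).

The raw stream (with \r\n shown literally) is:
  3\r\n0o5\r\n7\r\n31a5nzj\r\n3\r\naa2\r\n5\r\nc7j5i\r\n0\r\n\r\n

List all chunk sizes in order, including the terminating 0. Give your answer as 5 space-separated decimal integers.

Answer: 3 7 3 5 0

Derivation:
Chunk 1: stream[0..1]='3' size=0x3=3, data at stream[3..6]='0o5' -> body[0..3], body so far='0o5'
Chunk 2: stream[8..9]='7' size=0x7=7, data at stream[11..18]='31a5nzj' -> body[3..10], body so far='0o531a5nzj'
Chunk 3: stream[20..21]='3' size=0x3=3, data at stream[23..26]='aa2' -> body[10..13], body so far='0o531a5nzjaa2'
Chunk 4: stream[28..29]='5' size=0x5=5, data at stream[31..36]='c7j5i' -> body[13..18], body so far='0o531a5nzjaa2c7j5i'
Chunk 5: stream[38..39]='0' size=0 (terminator). Final body='0o531a5nzjaa2c7j5i' (18 bytes)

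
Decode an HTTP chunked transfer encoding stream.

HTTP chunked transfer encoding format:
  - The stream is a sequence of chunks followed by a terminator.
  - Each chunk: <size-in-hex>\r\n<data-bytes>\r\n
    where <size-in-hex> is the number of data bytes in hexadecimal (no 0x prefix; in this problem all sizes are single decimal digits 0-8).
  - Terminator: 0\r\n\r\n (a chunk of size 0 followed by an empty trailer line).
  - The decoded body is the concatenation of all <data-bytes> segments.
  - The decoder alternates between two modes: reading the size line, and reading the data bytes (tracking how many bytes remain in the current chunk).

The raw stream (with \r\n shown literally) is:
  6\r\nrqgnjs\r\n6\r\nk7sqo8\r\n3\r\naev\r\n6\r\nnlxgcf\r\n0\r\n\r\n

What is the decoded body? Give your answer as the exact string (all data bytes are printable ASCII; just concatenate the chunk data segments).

Answer: rqgnjsk7sqo8aevnlxgcf

Derivation:
Chunk 1: stream[0..1]='6' size=0x6=6, data at stream[3..9]='rqgnjs' -> body[0..6], body so far='rqgnjs'
Chunk 2: stream[11..12]='6' size=0x6=6, data at stream[14..20]='k7sqo8' -> body[6..12], body so far='rqgnjsk7sqo8'
Chunk 3: stream[22..23]='3' size=0x3=3, data at stream[25..28]='aev' -> body[12..15], body so far='rqgnjsk7sqo8aev'
Chunk 4: stream[30..31]='6' size=0x6=6, data at stream[33..39]='nlxgcf' -> body[15..21], body so far='rqgnjsk7sqo8aevnlxgcf'
Chunk 5: stream[41..42]='0' size=0 (terminator). Final body='rqgnjsk7sqo8aevnlxgcf' (21 bytes)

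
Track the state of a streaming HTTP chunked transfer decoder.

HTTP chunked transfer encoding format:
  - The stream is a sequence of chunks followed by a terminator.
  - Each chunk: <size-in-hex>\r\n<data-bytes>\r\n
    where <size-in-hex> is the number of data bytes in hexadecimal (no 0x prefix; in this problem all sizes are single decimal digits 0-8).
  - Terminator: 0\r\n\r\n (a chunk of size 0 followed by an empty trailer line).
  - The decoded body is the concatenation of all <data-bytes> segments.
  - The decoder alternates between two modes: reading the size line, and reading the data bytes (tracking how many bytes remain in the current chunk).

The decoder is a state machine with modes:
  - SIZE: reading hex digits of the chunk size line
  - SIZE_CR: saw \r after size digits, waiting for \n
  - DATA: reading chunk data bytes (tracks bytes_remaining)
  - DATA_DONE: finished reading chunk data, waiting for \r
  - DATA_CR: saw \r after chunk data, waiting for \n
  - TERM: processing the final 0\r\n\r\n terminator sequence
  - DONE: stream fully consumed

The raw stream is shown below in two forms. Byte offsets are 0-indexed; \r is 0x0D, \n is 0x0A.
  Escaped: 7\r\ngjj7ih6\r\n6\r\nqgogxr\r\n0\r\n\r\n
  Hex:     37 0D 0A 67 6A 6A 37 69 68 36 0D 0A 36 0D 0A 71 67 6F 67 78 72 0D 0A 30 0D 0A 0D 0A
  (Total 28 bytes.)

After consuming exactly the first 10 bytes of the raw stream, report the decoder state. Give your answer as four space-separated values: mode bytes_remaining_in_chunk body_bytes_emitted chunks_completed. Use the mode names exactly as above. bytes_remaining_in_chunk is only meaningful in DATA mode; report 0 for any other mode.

Byte 0 = '7': mode=SIZE remaining=0 emitted=0 chunks_done=0
Byte 1 = 0x0D: mode=SIZE_CR remaining=0 emitted=0 chunks_done=0
Byte 2 = 0x0A: mode=DATA remaining=7 emitted=0 chunks_done=0
Byte 3 = 'g': mode=DATA remaining=6 emitted=1 chunks_done=0
Byte 4 = 'j': mode=DATA remaining=5 emitted=2 chunks_done=0
Byte 5 = 'j': mode=DATA remaining=4 emitted=3 chunks_done=0
Byte 6 = '7': mode=DATA remaining=3 emitted=4 chunks_done=0
Byte 7 = 'i': mode=DATA remaining=2 emitted=5 chunks_done=0
Byte 8 = 'h': mode=DATA remaining=1 emitted=6 chunks_done=0
Byte 9 = '6': mode=DATA_DONE remaining=0 emitted=7 chunks_done=0

Answer: DATA_DONE 0 7 0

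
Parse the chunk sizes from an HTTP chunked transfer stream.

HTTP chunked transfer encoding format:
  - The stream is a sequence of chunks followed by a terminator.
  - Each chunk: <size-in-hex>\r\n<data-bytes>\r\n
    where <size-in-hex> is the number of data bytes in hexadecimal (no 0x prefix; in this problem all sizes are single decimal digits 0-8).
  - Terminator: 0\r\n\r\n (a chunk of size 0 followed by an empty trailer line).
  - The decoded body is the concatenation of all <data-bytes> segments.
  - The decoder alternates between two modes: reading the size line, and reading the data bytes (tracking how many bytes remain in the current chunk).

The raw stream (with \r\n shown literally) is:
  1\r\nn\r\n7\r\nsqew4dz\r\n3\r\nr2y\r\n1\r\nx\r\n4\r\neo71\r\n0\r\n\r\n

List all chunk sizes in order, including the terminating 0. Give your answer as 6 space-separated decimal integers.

Answer: 1 7 3 1 4 0

Derivation:
Chunk 1: stream[0..1]='1' size=0x1=1, data at stream[3..4]='n' -> body[0..1], body so far='n'
Chunk 2: stream[6..7]='7' size=0x7=7, data at stream[9..16]='sqew4dz' -> body[1..8], body so far='nsqew4dz'
Chunk 3: stream[18..19]='3' size=0x3=3, data at stream[21..24]='r2y' -> body[8..11], body so far='nsqew4dzr2y'
Chunk 4: stream[26..27]='1' size=0x1=1, data at stream[29..30]='x' -> body[11..12], body so far='nsqew4dzr2yx'
Chunk 5: stream[32..33]='4' size=0x4=4, data at stream[35..39]='eo71' -> body[12..16], body so far='nsqew4dzr2yxeo71'
Chunk 6: stream[41..42]='0' size=0 (terminator). Final body='nsqew4dzr2yxeo71' (16 bytes)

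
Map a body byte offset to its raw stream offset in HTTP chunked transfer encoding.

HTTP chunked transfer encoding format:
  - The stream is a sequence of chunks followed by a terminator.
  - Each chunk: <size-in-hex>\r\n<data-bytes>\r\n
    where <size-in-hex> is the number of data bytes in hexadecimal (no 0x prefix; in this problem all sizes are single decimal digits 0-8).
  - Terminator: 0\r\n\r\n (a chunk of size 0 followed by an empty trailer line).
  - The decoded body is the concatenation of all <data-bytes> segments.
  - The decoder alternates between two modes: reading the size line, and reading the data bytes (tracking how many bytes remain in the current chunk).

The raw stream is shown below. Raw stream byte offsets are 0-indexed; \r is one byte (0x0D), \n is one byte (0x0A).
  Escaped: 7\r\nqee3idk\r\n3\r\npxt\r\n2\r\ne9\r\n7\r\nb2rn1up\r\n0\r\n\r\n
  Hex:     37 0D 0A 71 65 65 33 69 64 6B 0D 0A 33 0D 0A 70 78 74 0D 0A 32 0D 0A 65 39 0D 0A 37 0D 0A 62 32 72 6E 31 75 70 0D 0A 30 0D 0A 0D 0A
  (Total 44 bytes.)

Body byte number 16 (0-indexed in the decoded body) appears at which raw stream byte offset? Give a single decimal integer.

Chunk 1: stream[0..1]='7' size=0x7=7, data at stream[3..10]='qee3idk' -> body[0..7], body so far='qee3idk'
Chunk 2: stream[12..13]='3' size=0x3=3, data at stream[15..18]='pxt' -> body[7..10], body so far='qee3idkpxt'
Chunk 3: stream[20..21]='2' size=0x2=2, data at stream[23..25]='e9' -> body[10..12], body so far='qee3idkpxte9'
Chunk 4: stream[27..28]='7' size=0x7=7, data at stream[30..37]='b2rn1up' -> body[12..19], body so far='qee3idkpxte9b2rn1up'
Chunk 5: stream[39..40]='0' size=0 (terminator). Final body='qee3idkpxte9b2rn1up' (19 bytes)
Body byte 16 at stream offset 34

Answer: 34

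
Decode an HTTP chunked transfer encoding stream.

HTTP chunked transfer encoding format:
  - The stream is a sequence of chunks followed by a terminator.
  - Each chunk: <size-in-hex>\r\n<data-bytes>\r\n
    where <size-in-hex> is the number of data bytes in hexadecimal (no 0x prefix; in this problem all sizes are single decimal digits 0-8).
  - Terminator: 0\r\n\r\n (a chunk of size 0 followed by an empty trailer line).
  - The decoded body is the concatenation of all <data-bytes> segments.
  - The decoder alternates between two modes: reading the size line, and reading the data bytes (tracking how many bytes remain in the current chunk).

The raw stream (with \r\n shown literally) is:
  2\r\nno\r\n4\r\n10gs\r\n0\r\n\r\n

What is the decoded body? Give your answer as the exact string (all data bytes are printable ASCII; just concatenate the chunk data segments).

Chunk 1: stream[0..1]='2' size=0x2=2, data at stream[3..5]='no' -> body[0..2], body so far='no'
Chunk 2: stream[7..8]='4' size=0x4=4, data at stream[10..14]='10gs' -> body[2..6], body so far='no10gs'
Chunk 3: stream[16..17]='0' size=0 (terminator). Final body='no10gs' (6 bytes)

Answer: no10gs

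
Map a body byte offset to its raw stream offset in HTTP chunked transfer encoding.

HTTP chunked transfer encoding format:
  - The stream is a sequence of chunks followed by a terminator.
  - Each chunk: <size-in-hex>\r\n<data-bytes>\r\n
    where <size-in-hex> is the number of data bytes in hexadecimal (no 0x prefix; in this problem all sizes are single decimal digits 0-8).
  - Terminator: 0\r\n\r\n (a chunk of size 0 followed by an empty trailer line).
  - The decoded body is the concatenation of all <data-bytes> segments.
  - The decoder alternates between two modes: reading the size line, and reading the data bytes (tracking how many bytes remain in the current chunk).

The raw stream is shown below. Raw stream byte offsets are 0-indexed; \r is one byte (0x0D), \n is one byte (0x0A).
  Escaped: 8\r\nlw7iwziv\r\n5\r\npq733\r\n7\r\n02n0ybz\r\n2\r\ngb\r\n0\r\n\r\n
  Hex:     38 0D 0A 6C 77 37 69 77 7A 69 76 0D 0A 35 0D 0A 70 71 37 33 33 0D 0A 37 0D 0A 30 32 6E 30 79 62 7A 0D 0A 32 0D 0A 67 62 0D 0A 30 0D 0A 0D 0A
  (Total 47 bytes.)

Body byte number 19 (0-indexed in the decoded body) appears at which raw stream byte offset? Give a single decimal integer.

Chunk 1: stream[0..1]='8' size=0x8=8, data at stream[3..11]='lw7iwziv' -> body[0..8], body so far='lw7iwziv'
Chunk 2: stream[13..14]='5' size=0x5=5, data at stream[16..21]='pq733' -> body[8..13], body so far='lw7iwzivpq733'
Chunk 3: stream[23..24]='7' size=0x7=7, data at stream[26..33]='02n0ybz' -> body[13..20], body so far='lw7iwzivpq73302n0ybz'
Chunk 4: stream[35..36]='2' size=0x2=2, data at stream[38..40]='gb' -> body[20..22], body so far='lw7iwzivpq73302n0ybzgb'
Chunk 5: stream[42..43]='0' size=0 (terminator). Final body='lw7iwzivpq73302n0ybzgb' (22 bytes)
Body byte 19 at stream offset 32

Answer: 32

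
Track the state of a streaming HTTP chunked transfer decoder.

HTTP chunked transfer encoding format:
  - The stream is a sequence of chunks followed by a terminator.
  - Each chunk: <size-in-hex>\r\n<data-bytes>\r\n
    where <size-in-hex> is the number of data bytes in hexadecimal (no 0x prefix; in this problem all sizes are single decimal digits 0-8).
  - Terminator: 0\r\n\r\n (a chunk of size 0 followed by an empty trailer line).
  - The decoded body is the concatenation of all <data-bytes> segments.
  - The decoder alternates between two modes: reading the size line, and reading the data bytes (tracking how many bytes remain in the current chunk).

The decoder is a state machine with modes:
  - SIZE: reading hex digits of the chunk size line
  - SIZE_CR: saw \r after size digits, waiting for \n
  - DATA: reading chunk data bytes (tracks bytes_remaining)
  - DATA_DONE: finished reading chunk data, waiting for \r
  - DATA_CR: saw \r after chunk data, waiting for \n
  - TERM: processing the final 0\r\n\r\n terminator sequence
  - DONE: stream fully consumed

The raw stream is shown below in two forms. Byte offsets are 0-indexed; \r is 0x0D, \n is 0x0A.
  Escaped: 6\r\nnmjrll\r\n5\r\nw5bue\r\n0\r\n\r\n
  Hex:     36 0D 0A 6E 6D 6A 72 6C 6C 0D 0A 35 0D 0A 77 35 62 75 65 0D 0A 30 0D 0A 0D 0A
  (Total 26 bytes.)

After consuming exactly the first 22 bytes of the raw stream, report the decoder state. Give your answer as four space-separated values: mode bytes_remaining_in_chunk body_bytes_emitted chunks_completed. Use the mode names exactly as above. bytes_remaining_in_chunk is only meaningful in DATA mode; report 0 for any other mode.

Answer: SIZE 0 11 2

Derivation:
Byte 0 = '6': mode=SIZE remaining=0 emitted=0 chunks_done=0
Byte 1 = 0x0D: mode=SIZE_CR remaining=0 emitted=0 chunks_done=0
Byte 2 = 0x0A: mode=DATA remaining=6 emitted=0 chunks_done=0
Byte 3 = 'n': mode=DATA remaining=5 emitted=1 chunks_done=0
Byte 4 = 'm': mode=DATA remaining=4 emitted=2 chunks_done=0
Byte 5 = 'j': mode=DATA remaining=3 emitted=3 chunks_done=0
Byte 6 = 'r': mode=DATA remaining=2 emitted=4 chunks_done=0
Byte 7 = 'l': mode=DATA remaining=1 emitted=5 chunks_done=0
Byte 8 = 'l': mode=DATA_DONE remaining=0 emitted=6 chunks_done=0
Byte 9 = 0x0D: mode=DATA_CR remaining=0 emitted=6 chunks_done=0
Byte 10 = 0x0A: mode=SIZE remaining=0 emitted=6 chunks_done=1
Byte 11 = '5': mode=SIZE remaining=0 emitted=6 chunks_done=1
Byte 12 = 0x0D: mode=SIZE_CR remaining=0 emitted=6 chunks_done=1
Byte 13 = 0x0A: mode=DATA remaining=5 emitted=6 chunks_done=1
Byte 14 = 'w': mode=DATA remaining=4 emitted=7 chunks_done=1
Byte 15 = '5': mode=DATA remaining=3 emitted=8 chunks_done=1
Byte 16 = 'b': mode=DATA remaining=2 emitted=9 chunks_done=1
Byte 17 = 'u': mode=DATA remaining=1 emitted=10 chunks_done=1
Byte 18 = 'e': mode=DATA_DONE remaining=0 emitted=11 chunks_done=1
Byte 19 = 0x0D: mode=DATA_CR remaining=0 emitted=11 chunks_done=1
Byte 20 = 0x0A: mode=SIZE remaining=0 emitted=11 chunks_done=2
Byte 21 = '0': mode=SIZE remaining=0 emitted=11 chunks_done=2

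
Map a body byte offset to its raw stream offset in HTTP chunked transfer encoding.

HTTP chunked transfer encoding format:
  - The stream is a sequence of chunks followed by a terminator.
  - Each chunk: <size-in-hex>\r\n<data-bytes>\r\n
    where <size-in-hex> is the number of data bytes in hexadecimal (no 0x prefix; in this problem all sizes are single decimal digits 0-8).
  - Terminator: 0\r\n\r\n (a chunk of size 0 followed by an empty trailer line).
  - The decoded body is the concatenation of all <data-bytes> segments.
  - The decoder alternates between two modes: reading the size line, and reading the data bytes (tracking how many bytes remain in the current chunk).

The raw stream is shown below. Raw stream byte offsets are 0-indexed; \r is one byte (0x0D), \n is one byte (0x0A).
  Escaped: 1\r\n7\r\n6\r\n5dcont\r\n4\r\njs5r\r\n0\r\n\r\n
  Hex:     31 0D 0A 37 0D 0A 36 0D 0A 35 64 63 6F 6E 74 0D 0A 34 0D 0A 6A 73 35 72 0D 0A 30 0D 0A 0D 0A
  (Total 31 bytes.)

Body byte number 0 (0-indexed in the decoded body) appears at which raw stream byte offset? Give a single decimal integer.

Answer: 3

Derivation:
Chunk 1: stream[0..1]='1' size=0x1=1, data at stream[3..4]='7' -> body[0..1], body so far='7'
Chunk 2: stream[6..7]='6' size=0x6=6, data at stream[9..15]='5dcont' -> body[1..7], body so far='75dcont'
Chunk 3: stream[17..18]='4' size=0x4=4, data at stream[20..24]='js5r' -> body[7..11], body so far='75dcontjs5r'
Chunk 4: stream[26..27]='0' size=0 (terminator). Final body='75dcontjs5r' (11 bytes)
Body byte 0 at stream offset 3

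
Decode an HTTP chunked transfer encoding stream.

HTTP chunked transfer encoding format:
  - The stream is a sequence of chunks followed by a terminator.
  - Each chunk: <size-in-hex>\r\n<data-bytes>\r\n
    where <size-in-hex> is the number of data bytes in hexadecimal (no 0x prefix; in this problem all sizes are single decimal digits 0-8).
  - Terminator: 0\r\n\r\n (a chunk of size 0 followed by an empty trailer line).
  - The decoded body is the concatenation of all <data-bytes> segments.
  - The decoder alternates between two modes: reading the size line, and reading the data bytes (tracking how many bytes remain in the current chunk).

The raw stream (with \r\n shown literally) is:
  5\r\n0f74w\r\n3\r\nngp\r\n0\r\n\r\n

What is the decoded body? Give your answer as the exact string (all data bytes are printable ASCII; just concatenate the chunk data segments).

Chunk 1: stream[0..1]='5' size=0x5=5, data at stream[3..8]='0f74w' -> body[0..5], body so far='0f74w'
Chunk 2: stream[10..11]='3' size=0x3=3, data at stream[13..16]='ngp' -> body[5..8], body so far='0f74wngp'
Chunk 3: stream[18..19]='0' size=0 (terminator). Final body='0f74wngp' (8 bytes)

Answer: 0f74wngp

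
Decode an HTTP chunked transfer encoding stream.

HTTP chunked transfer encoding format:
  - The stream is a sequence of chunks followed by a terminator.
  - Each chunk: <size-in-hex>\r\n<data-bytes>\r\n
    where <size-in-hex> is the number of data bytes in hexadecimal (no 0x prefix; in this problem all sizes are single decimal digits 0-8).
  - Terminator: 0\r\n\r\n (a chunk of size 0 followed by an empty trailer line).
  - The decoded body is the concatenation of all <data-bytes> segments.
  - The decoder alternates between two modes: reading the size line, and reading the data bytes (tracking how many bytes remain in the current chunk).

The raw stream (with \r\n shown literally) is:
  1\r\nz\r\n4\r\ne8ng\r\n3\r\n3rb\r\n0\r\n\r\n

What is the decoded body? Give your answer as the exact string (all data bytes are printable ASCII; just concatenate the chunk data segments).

Answer: ze8ng3rb

Derivation:
Chunk 1: stream[0..1]='1' size=0x1=1, data at stream[3..4]='z' -> body[0..1], body so far='z'
Chunk 2: stream[6..7]='4' size=0x4=4, data at stream[9..13]='e8ng' -> body[1..5], body so far='ze8ng'
Chunk 3: stream[15..16]='3' size=0x3=3, data at stream[18..21]='3rb' -> body[5..8], body so far='ze8ng3rb'
Chunk 4: stream[23..24]='0' size=0 (terminator). Final body='ze8ng3rb' (8 bytes)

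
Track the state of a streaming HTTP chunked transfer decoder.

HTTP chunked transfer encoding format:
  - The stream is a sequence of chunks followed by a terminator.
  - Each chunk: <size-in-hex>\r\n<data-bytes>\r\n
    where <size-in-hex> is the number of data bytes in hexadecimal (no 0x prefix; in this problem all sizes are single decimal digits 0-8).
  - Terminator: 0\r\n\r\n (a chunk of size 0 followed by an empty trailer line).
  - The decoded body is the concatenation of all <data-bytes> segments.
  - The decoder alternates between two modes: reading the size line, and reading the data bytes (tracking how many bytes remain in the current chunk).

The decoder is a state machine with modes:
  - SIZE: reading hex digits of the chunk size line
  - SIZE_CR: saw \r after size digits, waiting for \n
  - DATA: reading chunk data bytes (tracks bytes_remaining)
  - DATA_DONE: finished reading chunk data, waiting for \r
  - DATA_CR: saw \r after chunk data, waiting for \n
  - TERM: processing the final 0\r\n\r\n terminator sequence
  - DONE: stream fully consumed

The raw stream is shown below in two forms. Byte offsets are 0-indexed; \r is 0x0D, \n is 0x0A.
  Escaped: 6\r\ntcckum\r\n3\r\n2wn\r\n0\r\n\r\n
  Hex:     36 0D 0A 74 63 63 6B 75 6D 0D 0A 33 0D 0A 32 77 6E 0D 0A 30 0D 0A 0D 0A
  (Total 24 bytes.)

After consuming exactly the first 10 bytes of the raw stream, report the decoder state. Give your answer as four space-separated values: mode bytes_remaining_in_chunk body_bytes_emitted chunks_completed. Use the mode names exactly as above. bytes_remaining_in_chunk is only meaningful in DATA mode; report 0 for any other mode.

Answer: DATA_CR 0 6 0

Derivation:
Byte 0 = '6': mode=SIZE remaining=0 emitted=0 chunks_done=0
Byte 1 = 0x0D: mode=SIZE_CR remaining=0 emitted=0 chunks_done=0
Byte 2 = 0x0A: mode=DATA remaining=6 emitted=0 chunks_done=0
Byte 3 = 't': mode=DATA remaining=5 emitted=1 chunks_done=0
Byte 4 = 'c': mode=DATA remaining=4 emitted=2 chunks_done=0
Byte 5 = 'c': mode=DATA remaining=3 emitted=3 chunks_done=0
Byte 6 = 'k': mode=DATA remaining=2 emitted=4 chunks_done=0
Byte 7 = 'u': mode=DATA remaining=1 emitted=5 chunks_done=0
Byte 8 = 'm': mode=DATA_DONE remaining=0 emitted=6 chunks_done=0
Byte 9 = 0x0D: mode=DATA_CR remaining=0 emitted=6 chunks_done=0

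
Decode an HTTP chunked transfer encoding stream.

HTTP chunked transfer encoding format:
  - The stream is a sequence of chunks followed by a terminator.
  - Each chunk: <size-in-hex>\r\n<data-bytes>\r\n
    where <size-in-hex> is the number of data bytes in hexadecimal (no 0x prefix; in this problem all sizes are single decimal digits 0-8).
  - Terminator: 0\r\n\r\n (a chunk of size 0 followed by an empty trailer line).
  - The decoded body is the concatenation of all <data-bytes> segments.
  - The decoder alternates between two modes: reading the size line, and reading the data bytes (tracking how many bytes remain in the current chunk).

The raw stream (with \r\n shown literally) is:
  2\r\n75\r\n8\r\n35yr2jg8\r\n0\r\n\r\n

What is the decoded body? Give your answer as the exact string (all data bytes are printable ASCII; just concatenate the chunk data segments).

Chunk 1: stream[0..1]='2' size=0x2=2, data at stream[3..5]='75' -> body[0..2], body so far='75'
Chunk 2: stream[7..8]='8' size=0x8=8, data at stream[10..18]='35yr2jg8' -> body[2..10], body so far='7535yr2jg8'
Chunk 3: stream[20..21]='0' size=0 (terminator). Final body='7535yr2jg8' (10 bytes)

Answer: 7535yr2jg8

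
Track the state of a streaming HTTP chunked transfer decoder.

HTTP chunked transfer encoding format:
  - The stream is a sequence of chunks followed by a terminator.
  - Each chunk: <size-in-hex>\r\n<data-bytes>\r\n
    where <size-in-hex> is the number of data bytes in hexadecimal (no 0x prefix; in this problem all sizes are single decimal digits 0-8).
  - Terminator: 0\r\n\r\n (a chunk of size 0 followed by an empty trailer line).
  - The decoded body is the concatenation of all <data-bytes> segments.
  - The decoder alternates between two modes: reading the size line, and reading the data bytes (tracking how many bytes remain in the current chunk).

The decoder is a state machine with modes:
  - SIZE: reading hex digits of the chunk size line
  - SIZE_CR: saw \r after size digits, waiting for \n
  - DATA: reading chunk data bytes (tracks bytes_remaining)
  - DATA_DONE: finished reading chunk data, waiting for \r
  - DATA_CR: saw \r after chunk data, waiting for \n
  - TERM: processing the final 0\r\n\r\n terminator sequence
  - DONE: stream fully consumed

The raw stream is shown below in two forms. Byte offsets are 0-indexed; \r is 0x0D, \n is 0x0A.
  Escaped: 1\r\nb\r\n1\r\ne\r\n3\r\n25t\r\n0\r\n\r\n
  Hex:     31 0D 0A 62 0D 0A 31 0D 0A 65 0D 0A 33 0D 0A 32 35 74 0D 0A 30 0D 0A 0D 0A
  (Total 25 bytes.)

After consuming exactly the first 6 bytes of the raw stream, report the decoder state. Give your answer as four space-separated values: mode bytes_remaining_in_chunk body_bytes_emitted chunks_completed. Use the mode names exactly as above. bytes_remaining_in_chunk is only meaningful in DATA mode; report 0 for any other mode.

Answer: SIZE 0 1 1

Derivation:
Byte 0 = '1': mode=SIZE remaining=0 emitted=0 chunks_done=0
Byte 1 = 0x0D: mode=SIZE_CR remaining=0 emitted=0 chunks_done=0
Byte 2 = 0x0A: mode=DATA remaining=1 emitted=0 chunks_done=0
Byte 3 = 'b': mode=DATA_DONE remaining=0 emitted=1 chunks_done=0
Byte 4 = 0x0D: mode=DATA_CR remaining=0 emitted=1 chunks_done=0
Byte 5 = 0x0A: mode=SIZE remaining=0 emitted=1 chunks_done=1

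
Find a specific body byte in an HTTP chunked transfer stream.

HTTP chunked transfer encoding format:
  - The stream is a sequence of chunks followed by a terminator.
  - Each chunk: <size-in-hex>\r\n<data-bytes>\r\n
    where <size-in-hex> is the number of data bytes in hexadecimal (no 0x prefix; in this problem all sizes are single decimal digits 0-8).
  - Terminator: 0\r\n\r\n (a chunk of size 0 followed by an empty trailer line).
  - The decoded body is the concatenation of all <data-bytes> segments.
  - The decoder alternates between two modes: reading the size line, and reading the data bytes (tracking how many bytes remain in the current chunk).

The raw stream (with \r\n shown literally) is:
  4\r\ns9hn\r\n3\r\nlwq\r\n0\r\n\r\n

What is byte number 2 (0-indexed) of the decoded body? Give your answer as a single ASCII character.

Chunk 1: stream[0..1]='4' size=0x4=4, data at stream[3..7]='s9hn' -> body[0..4], body so far='s9hn'
Chunk 2: stream[9..10]='3' size=0x3=3, data at stream[12..15]='lwq' -> body[4..7], body so far='s9hnlwq'
Chunk 3: stream[17..18]='0' size=0 (terminator). Final body='s9hnlwq' (7 bytes)
Body byte 2 = 'h'

Answer: h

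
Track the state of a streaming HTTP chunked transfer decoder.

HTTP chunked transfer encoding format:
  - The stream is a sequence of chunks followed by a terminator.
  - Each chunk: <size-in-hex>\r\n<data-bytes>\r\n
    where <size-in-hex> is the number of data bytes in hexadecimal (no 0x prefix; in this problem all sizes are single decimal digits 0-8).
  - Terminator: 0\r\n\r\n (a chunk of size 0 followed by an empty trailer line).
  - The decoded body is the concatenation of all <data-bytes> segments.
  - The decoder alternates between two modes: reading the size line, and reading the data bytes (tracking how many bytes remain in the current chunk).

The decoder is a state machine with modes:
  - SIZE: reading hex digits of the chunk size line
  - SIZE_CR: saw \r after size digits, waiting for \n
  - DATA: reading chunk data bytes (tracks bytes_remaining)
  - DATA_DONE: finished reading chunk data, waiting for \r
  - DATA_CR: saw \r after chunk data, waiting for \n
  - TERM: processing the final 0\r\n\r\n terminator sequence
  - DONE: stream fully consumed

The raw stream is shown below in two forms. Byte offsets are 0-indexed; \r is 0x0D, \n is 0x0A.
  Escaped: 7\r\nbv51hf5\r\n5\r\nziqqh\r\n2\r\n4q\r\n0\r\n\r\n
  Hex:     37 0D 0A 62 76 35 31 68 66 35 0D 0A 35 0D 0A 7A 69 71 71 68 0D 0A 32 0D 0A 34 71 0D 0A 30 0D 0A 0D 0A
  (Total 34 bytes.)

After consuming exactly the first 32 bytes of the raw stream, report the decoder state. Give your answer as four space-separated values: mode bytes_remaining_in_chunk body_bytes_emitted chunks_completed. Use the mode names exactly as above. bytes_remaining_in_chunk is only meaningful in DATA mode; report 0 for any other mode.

Answer: TERM 0 14 3

Derivation:
Byte 0 = '7': mode=SIZE remaining=0 emitted=0 chunks_done=0
Byte 1 = 0x0D: mode=SIZE_CR remaining=0 emitted=0 chunks_done=0
Byte 2 = 0x0A: mode=DATA remaining=7 emitted=0 chunks_done=0
Byte 3 = 'b': mode=DATA remaining=6 emitted=1 chunks_done=0
Byte 4 = 'v': mode=DATA remaining=5 emitted=2 chunks_done=0
Byte 5 = '5': mode=DATA remaining=4 emitted=3 chunks_done=0
Byte 6 = '1': mode=DATA remaining=3 emitted=4 chunks_done=0
Byte 7 = 'h': mode=DATA remaining=2 emitted=5 chunks_done=0
Byte 8 = 'f': mode=DATA remaining=1 emitted=6 chunks_done=0
Byte 9 = '5': mode=DATA_DONE remaining=0 emitted=7 chunks_done=0
Byte 10 = 0x0D: mode=DATA_CR remaining=0 emitted=7 chunks_done=0
Byte 11 = 0x0A: mode=SIZE remaining=0 emitted=7 chunks_done=1
Byte 12 = '5': mode=SIZE remaining=0 emitted=7 chunks_done=1
Byte 13 = 0x0D: mode=SIZE_CR remaining=0 emitted=7 chunks_done=1
Byte 14 = 0x0A: mode=DATA remaining=5 emitted=7 chunks_done=1
Byte 15 = 'z': mode=DATA remaining=4 emitted=8 chunks_done=1
Byte 16 = 'i': mode=DATA remaining=3 emitted=9 chunks_done=1
Byte 17 = 'q': mode=DATA remaining=2 emitted=10 chunks_done=1
Byte 18 = 'q': mode=DATA remaining=1 emitted=11 chunks_done=1
Byte 19 = 'h': mode=DATA_DONE remaining=0 emitted=12 chunks_done=1
Byte 20 = 0x0D: mode=DATA_CR remaining=0 emitted=12 chunks_done=1
Byte 21 = 0x0A: mode=SIZE remaining=0 emitted=12 chunks_done=2
Byte 22 = '2': mode=SIZE remaining=0 emitted=12 chunks_done=2
Byte 23 = 0x0D: mode=SIZE_CR remaining=0 emitted=12 chunks_done=2
Byte 24 = 0x0A: mode=DATA remaining=2 emitted=12 chunks_done=2
Byte 25 = '4': mode=DATA remaining=1 emitted=13 chunks_done=2
Byte 26 = 'q': mode=DATA_DONE remaining=0 emitted=14 chunks_done=2
Byte 27 = 0x0D: mode=DATA_CR remaining=0 emitted=14 chunks_done=2
Byte 28 = 0x0A: mode=SIZE remaining=0 emitted=14 chunks_done=3
Byte 29 = '0': mode=SIZE remaining=0 emitted=14 chunks_done=3
Byte 30 = 0x0D: mode=SIZE_CR remaining=0 emitted=14 chunks_done=3
Byte 31 = 0x0A: mode=TERM remaining=0 emitted=14 chunks_done=3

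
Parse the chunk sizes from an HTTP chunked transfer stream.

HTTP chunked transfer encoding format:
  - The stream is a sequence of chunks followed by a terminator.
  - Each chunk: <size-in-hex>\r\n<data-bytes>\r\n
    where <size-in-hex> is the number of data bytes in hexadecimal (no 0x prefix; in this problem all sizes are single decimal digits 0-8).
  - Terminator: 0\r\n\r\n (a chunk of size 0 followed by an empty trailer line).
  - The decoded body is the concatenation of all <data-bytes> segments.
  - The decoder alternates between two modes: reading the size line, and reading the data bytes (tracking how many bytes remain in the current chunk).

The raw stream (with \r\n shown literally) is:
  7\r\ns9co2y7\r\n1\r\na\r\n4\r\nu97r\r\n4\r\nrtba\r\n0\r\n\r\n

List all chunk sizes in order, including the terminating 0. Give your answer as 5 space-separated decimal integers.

Chunk 1: stream[0..1]='7' size=0x7=7, data at stream[3..10]='s9co2y7' -> body[0..7], body so far='s9co2y7'
Chunk 2: stream[12..13]='1' size=0x1=1, data at stream[15..16]='a' -> body[7..8], body so far='s9co2y7a'
Chunk 3: stream[18..19]='4' size=0x4=4, data at stream[21..25]='u97r' -> body[8..12], body so far='s9co2y7au97r'
Chunk 4: stream[27..28]='4' size=0x4=4, data at stream[30..34]='rtba' -> body[12..16], body so far='s9co2y7au97rrtba'
Chunk 5: stream[36..37]='0' size=0 (terminator). Final body='s9co2y7au97rrtba' (16 bytes)

Answer: 7 1 4 4 0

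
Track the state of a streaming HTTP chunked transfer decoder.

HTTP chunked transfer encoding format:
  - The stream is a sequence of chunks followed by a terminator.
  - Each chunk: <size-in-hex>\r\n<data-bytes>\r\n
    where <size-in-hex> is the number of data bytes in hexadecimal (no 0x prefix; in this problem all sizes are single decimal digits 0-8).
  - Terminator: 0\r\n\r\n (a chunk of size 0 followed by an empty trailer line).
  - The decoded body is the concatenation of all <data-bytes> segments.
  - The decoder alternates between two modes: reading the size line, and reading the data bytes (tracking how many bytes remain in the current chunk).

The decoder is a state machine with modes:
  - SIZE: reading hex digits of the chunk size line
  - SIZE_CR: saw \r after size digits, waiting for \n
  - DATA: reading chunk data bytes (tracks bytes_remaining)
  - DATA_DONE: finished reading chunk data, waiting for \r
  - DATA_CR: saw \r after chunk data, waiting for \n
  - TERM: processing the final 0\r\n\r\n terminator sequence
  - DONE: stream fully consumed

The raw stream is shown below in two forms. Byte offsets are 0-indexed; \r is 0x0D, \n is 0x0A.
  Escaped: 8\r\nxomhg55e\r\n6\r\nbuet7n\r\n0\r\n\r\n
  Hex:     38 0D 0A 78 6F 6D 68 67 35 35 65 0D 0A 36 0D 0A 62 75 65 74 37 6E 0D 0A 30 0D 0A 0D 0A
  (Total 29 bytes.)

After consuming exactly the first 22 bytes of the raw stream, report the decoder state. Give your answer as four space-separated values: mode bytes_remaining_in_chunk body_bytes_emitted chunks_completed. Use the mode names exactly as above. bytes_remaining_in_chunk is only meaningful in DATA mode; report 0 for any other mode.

Answer: DATA_DONE 0 14 1

Derivation:
Byte 0 = '8': mode=SIZE remaining=0 emitted=0 chunks_done=0
Byte 1 = 0x0D: mode=SIZE_CR remaining=0 emitted=0 chunks_done=0
Byte 2 = 0x0A: mode=DATA remaining=8 emitted=0 chunks_done=0
Byte 3 = 'x': mode=DATA remaining=7 emitted=1 chunks_done=0
Byte 4 = 'o': mode=DATA remaining=6 emitted=2 chunks_done=0
Byte 5 = 'm': mode=DATA remaining=5 emitted=3 chunks_done=0
Byte 6 = 'h': mode=DATA remaining=4 emitted=4 chunks_done=0
Byte 7 = 'g': mode=DATA remaining=3 emitted=5 chunks_done=0
Byte 8 = '5': mode=DATA remaining=2 emitted=6 chunks_done=0
Byte 9 = '5': mode=DATA remaining=1 emitted=7 chunks_done=0
Byte 10 = 'e': mode=DATA_DONE remaining=0 emitted=8 chunks_done=0
Byte 11 = 0x0D: mode=DATA_CR remaining=0 emitted=8 chunks_done=0
Byte 12 = 0x0A: mode=SIZE remaining=0 emitted=8 chunks_done=1
Byte 13 = '6': mode=SIZE remaining=0 emitted=8 chunks_done=1
Byte 14 = 0x0D: mode=SIZE_CR remaining=0 emitted=8 chunks_done=1
Byte 15 = 0x0A: mode=DATA remaining=6 emitted=8 chunks_done=1
Byte 16 = 'b': mode=DATA remaining=5 emitted=9 chunks_done=1
Byte 17 = 'u': mode=DATA remaining=4 emitted=10 chunks_done=1
Byte 18 = 'e': mode=DATA remaining=3 emitted=11 chunks_done=1
Byte 19 = 't': mode=DATA remaining=2 emitted=12 chunks_done=1
Byte 20 = '7': mode=DATA remaining=1 emitted=13 chunks_done=1
Byte 21 = 'n': mode=DATA_DONE remaining=0 emitted=14 chunks_done=1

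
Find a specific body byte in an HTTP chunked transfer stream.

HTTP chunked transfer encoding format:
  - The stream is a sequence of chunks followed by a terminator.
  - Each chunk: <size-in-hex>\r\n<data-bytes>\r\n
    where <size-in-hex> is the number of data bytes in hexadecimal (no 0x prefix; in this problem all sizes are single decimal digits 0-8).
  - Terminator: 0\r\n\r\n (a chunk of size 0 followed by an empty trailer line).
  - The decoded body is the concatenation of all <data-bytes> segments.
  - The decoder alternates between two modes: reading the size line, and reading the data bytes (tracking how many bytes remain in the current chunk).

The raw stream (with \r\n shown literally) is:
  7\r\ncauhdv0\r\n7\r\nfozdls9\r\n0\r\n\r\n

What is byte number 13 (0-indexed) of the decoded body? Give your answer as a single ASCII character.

Chunk 1: stream[0..1]='7' size=0x7=7, data at stream[3..10]='cauhdv0' -> body[0..7], body so far='cauhdv0'
Chunk 2: stream[12..13]='7' size=0x7=7, data at stream[15..22]='fozdls9' -> body[7..14], body so far='cauhdv0fozdls9'
Chunk 3: stream[24..25]='0' size=0 (terminator). Final body='cauhdv0fozdls9' (14 bytes)
Body byte 13 = '9'

Answer: 9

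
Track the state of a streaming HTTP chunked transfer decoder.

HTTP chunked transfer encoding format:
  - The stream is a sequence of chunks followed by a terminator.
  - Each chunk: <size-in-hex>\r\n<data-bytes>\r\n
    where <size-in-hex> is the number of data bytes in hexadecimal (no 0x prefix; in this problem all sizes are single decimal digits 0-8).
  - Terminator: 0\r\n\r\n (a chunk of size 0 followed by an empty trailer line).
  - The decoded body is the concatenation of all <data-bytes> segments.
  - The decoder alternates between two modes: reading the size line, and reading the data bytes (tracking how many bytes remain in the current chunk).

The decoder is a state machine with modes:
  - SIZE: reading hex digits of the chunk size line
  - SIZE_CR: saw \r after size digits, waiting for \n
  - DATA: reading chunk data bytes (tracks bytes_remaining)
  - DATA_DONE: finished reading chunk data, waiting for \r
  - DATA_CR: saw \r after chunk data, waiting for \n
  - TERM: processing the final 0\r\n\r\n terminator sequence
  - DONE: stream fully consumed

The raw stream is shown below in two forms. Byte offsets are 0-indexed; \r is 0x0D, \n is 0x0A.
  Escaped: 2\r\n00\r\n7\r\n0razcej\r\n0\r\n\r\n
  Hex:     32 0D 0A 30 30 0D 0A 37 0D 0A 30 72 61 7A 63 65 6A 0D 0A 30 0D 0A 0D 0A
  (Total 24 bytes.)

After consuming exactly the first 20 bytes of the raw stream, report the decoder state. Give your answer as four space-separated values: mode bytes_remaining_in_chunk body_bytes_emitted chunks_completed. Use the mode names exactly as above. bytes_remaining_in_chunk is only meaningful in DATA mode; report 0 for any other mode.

Answer: SIZE 0 9 2

Derivation:
Byte 0 = '2': mode=SIZE remaining=0 emitted=0 chunks_done=0
Byte 1 = 0x0D: mode=SIZE_CR remaining=0 emitted=0 chunks_done=0
Byte 2 = 0x0A: mode=DATA remaining=2 emitted=0 chunks_done=0
Byte 3 = '0': mode=DATA remaining=1 emitted=1 chunks_done=0
Byte 4 = '0': mode=DATA_DONE remaining=0 emitted=2 chunks_done=0
Byte 5 = 0x0D: mode=DATA_CR remaining=0 emitted=2 chunks_done=0
Byte 6 = 0x0A: mode=SIZE remaining=0 emitted=2 chunks_done=1
Byte 7 = '7': mode=SIZE remaining=0 emitted=2 chunks_done=1
Byte 8 = 0x0D: mode=SIZE_CR remaining=0 emitted=2 chunks_done=1
Byte 9 = 0x0A: mode=DATA remaining=7 emitted=2 chunks_done=1
Byte 10 = '0': mode=DATA remaining=6 emitted=3 chunks_done=1
Byte 11 = 'r': mode=DATA remaining=5 emitted=4 chunks_done=1
Byte 12 = 'a': mode=DATA remaining=4 emitted=5 chunks_done=1
Byte 13 = 'z': mode=DATA remaining=3 emitted=6 chunks_done=1
Byte 14 = 'c': mode=DATA remaining=2 emitted=7 chunks_done=1
Byte 15 = 'e': mode=DATA remaining=1 emitted=8 chunks_done=1
Byte 16 = 'j': mode=DATA_DONE remaining=0 emitted=9 chunks_done=1
Byte 17 = 0x0D: mode=DATA_CR remaining=0 emitted=9 chunks_done=1
Byte 18 = 0x0A: mode=SIZE remaining=0 emitted=9 chunks_done=2
Byte 19 = '0': mode=SIZE remaining=0 emitted=9 chunks_done=2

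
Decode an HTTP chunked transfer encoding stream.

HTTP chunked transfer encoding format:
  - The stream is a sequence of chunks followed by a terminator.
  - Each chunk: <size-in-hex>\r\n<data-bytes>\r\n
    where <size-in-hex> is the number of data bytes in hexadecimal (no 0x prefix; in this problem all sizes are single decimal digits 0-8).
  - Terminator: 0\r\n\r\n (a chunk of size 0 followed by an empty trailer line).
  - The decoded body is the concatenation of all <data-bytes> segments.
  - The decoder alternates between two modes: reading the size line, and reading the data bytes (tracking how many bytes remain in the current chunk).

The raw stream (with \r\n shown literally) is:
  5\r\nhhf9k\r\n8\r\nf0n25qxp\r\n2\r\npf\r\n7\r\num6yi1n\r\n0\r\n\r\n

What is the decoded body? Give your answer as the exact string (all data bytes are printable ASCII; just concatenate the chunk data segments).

Chunk 1: stream[0..1]='5' size=0x5=5, data at stream[3..8]='hhf9k' -> body[0..5], body so far='hhf9k'
Chunk 2: stream[10..11]='8' size=0x8=8, data at stream[13..21]='f0n25qxp' -> body[5..13], body so far='hhf9kf0n25qxp'
Chunk 3: stream[23..24]='2' size=0x2=2, data at stream[26..28]='pf' -> body[13..15], body so far='hhf9kf0n25qxppf'
Chunk 4: stream[30..31]='7' size=0x7=7, data at stream[33..40]='um6yi1n' -> body[15..22], body so far='hhf9kf0n25qxppfum6yi1n'
Chunk 5: stream[42..43]='0' size=0 (terminator). Final body='hhf9kf0n25qxppfum6yi1n' (22 bytes)

Answer: hhf9kf0n25qxppfum6yi1n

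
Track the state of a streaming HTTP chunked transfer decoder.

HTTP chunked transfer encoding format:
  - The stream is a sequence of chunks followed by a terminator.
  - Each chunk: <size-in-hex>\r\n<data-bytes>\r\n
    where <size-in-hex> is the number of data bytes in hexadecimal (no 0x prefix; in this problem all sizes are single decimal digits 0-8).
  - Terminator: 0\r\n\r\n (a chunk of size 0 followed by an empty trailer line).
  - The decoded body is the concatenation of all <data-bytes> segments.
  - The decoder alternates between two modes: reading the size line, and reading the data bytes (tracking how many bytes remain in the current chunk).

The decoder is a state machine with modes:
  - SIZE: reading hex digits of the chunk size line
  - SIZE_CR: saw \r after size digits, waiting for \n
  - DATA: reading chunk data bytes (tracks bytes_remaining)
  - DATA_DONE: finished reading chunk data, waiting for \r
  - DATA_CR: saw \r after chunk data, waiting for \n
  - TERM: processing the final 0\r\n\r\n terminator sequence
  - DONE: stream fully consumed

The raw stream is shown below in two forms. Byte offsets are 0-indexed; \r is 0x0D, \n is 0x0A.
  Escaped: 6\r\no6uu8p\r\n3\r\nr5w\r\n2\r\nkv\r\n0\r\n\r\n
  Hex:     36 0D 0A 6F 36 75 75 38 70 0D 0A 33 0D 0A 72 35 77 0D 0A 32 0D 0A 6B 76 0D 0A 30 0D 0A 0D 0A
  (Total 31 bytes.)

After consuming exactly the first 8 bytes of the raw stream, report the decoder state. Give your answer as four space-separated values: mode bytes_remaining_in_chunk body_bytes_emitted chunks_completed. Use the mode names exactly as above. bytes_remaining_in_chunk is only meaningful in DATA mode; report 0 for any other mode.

Byte 0 = '6': mode=SIZE remaining=0 emitted=0 chunks_done=0
Byte 1 = 0x0D: mode=SIZE_CR remaining=0 emitted=0 chunks_done=0
Byte 2 = 0x0A: mode=DATA remaining=6 emitted=0 chunks_done=0
Byte 3 = 'o': mode=DATA remaining=5 emitted=1 chunks_done=0
Byte 4 = '6': mode=DATA remaining=4 emitted=2 chunks_done=0
Byte 5 = 'u': mode=DATA remaining=3 emitted=3 chunks_done=0
Byte 6 = 'u': mode=DATA remaining=2 emitted=4 chunks_done=0
Byte 7 = '8': mode=DATA remaining=1 emitted=5 chunks_done=0

Answer: DATA 1 5 0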